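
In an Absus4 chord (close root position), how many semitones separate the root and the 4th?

Absus4 (Ab sus4) is spelled Ab–Db–Eb.
Ab to Db is a perfect fourth: 5 semitones.

5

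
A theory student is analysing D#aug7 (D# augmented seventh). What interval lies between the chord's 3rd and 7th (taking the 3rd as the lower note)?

d5

D#+7 (D# augmented seventh) is spelled D#, F##, A##, C#.
That puts F## below C#.
From F## to C#: 6 semitones over a fifth = diminished.
That tritone between 3rd and 7th is what gives the dominant seventh its pull toward resolution.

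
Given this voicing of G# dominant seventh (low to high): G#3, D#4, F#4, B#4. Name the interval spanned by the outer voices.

M10

The outer voices are G#3 and B#4.
Counting 10 letters and 16 half steps from G# gives a major tenth.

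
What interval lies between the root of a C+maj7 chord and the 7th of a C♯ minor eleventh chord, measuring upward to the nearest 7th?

major 7th

C+maj7 has C as its root, and C♯ minor eleventh has B as its 7th.
C up to B spans 7 letter names and 11 semitones — a major seventh.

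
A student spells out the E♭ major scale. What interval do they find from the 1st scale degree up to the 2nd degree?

E♭ major: E♭ F G A♭ B♭ C D.
1st scale degree = E♭; 2nd degree = F.
Counting 2 letters and 2 half steps from E♭ gives a major second.

major second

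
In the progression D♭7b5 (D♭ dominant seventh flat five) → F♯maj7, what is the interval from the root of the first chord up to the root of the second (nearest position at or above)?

augmented third

The root of D♭7b5 (D♭ dominant seventh flat five) is D♭; the root of F♯maj7 is F♯.
From D♭ to F♯: 5 semitones over a third = augmented.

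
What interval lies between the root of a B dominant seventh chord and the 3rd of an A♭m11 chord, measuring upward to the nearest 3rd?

B dominant seventh has B as its root, and A♭m11 has C♭ as its 3rd.
B up to C♭ is 0 semitones, a whole step narrower than a major second, so the interval is diminished.

diminished 2nd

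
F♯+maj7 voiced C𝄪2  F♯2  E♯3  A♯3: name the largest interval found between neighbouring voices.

Adjacent intervals: C𝄪2→F♯2 = diminished fourth; F♯2→E♯3 = major seventh; E♯3→A♯3 = perfect fourth.
The largest is F♯2 to E♯3, a major seventh (11 semitones).

major seventh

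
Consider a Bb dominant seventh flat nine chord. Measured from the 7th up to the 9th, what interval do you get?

Spelling the chord: Bb, D, F, Ab, Cb.
That puts Ab below Cb.
3 letter names make it a third; at 3 semitones (a half step narrower than major) the quality is minor.

minor third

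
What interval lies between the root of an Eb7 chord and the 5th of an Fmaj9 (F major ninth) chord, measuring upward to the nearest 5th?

Eb7 has Eb as its root, and Fmaj9 (F major ninth) has C as its 5th.
Counting 6 letters and 9 half steps from Eb gives a major sixth.

major sixth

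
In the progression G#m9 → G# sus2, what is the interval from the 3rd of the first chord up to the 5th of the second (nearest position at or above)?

G#m9 has B as its 3rd, and G# sus2 has D# as its 5th.
Counting 3 letters and 4 half steps from B gives a major third.

major third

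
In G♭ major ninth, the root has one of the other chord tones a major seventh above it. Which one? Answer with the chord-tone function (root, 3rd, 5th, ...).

G♭maj9 (G♭ major ninth) is spelled G♭, B♭, D♭, F, A♭.
The root is G♭. A major seventh above G♭ is F.
F is the chord's 7th.

7th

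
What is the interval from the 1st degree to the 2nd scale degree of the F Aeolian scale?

F natural minor: F G Ab Bb C Db Eb.
The 1st degree is F and the 2nd scale degree is G.
From F to G is 2 semitones, exactly the major second.

major 2nd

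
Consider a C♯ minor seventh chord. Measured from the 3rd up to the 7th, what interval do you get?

perfect 5th

The chord tones of C♯ minor seventh are C♯-E-G♯-B.
That puts E below B.
From E to B is 7 semitones, exactly the perfect fifth.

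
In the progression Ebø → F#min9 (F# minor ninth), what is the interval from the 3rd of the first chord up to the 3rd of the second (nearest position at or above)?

augmented second

The 3rd of Ebø is Gb; the 3rd of F#min9 (F# minor ninth) is A.
2 letter names make it a second; at 3 semitones (a half step wider than major) the quality is augmented.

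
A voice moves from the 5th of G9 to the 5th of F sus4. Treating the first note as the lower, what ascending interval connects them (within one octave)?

minor seventh

G9 has D as its 5th, and F sus4 has C as its 5th.
From D to C: 10 semitones over a seventh = minor.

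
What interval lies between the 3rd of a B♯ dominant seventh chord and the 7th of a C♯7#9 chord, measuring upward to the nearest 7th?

diminished sixth

The 3rd of B♯ dominant seventh is D𝄪; the 7th of C♯7#9 is B.
6 letter names make it a sixth; at 7 semitones (a whole step narrower than major) the quality is diminished.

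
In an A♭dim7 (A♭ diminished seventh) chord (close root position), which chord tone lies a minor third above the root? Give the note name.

Cb

A♭°7 is spelled A♭-C♭-E𝄫-G𝄫.
The root is A♭. A minor third above A♭ is C♭.
C♭ is the chord's 3rd.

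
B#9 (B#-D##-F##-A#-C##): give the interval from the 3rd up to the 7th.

That puts D## below A#.
D## up to A# is 6 semitones, a half step narrower than a perfect fifth, so the interval is diminished.

d5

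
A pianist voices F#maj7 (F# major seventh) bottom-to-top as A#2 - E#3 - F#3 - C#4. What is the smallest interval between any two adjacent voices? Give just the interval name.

m2

Adjacent intervals: A#2→E#3 = perfect fifth; E#3→F#3 = minor second; F#3→C#4 = perfect fifth.
The smallest is E#3 to F#3, a minor second (1 semitone).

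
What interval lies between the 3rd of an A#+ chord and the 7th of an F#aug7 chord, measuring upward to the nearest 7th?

diminished 3rd

A#+ has C## as its 3rd, and F#aug7 has E as its 7th.
C## up to E is 2 semitones, a whole step narrower than a major third, so the interval is diminished.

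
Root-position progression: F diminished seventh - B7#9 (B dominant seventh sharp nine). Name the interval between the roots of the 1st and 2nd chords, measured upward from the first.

augmented fourth

The roots are F and B.
F up to B is 6 semitones, a half step wider than a perfect fourth, so the interval is augmented.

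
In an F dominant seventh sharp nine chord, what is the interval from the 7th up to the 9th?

augmented third

Spelling the chord: F, A, C, Eb, G#.
So we need the interval from Eb up to G#.
3 letter names make it a third; at 5 semitones (a half step wider than major) the quality is augmented.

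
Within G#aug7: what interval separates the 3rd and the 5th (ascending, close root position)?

The chord tones of G#+7 are G# B# D## F#.
3rd = B#; 5th = D##.
Counting 3 letters and 4 half steps from B# gives a major third.

major third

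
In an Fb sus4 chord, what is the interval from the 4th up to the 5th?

The chord tones of Fbsus4 (Fb sus4) are Fb–Bbb–Cb.
That puts Bbb below Cb.
Counting 2 letters and 2 half steps from Bbb gives a major second.

major second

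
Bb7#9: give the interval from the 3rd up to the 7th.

Spelling the chord: Bb–D–F–Ab–C#.
That puts D below Ab.
5 letter names make it a fifth; at 6 semitones (a half step narrower than perfect) the quality is diminished.

diminished 5th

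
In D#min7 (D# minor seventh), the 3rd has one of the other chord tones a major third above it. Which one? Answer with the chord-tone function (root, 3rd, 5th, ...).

D#m7 (D# minor seventh) is spelled D#-F#-A#-C#.
The 3rd is F#. A major third above F# is A#.
A# is the chord's 5th.

5th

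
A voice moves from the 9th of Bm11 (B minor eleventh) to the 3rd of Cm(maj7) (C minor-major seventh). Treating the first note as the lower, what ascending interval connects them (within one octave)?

diminished third

Bm11 (B minor eleventh) has C# as its 9th, and Cm(maj7) (C minor-major seventh) has Eb as its 3rd.
C# up to Eb is 2 semitones, a whole step narrower than a major third, so the interval is diminished.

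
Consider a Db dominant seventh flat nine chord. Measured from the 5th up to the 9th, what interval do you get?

diminished 5th

Db dominant seventh flat nine: Db, F, Ab, Cb, Ebb.
So we need the interval from Ab up to Ebb.
Ab up to Ebb is 6 semitones, a half step narrower than a perfect fifth, so the interval is diminished.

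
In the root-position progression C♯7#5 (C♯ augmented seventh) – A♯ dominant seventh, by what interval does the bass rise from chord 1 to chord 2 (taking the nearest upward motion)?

The roots are C♯ and A♯.
Counting 6 letters and 9 half steps from C♯ gives a major sixth.

M6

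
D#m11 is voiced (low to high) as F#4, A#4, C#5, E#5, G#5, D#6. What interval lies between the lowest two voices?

major 3rd

Those voices are F#4 and A#4.
F# up to A# spans 3 letter names and 4 semitones — a major third.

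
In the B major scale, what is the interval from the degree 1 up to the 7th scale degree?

M7

Spelling the B major scale: B C♯ D♯ E F♯ G♯ A♯.
Degree 1 = B; degree 7 = A♯.
Counting 7 letters and 11 half steps from B gives a major seventh.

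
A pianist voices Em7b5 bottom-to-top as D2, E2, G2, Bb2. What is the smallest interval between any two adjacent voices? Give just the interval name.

major second

Adjacent intervals: D2→E2 = major second; E2→G2 = minor third; G2→Bb2 = minor third.
The smallest is D2 to E2, a major second (2 semitones).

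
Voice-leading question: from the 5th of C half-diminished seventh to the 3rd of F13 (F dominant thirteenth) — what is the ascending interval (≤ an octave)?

augmented 2nd

C half-diminished seventh has Gb as its 5th, and F13 (F dominant thirteenth) has A as its 3rd.
From Gb to A: 3 semitones over a second = augmented.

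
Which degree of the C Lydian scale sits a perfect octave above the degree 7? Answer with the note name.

B

The scale is C D E F# G A B.
The degree 7 is B; a perfect octave above that is B — scale degree 7.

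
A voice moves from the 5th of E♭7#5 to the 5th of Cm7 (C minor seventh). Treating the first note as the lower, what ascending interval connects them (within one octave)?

The 5th of E♭7#5 is B; the 5th of Cm7 (C minor seventh) is G.
B up to G is 8 semitones, a half step narrower than a major sixth, so the interval is minor.

minor sixth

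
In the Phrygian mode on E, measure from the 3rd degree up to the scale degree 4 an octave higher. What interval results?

The scale runs E F G A B C D.
The 3rd degree is G and the 4th scale degree (up an octave) is A.
G up to A spans 9 letter names and 14 semitones — a major ninth.

major ninth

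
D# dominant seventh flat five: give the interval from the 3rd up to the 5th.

Spelling the chord: D#–F##–A–C#.
That puts F## below A.
3 letter names make it a third; at 2 semitones (a whole step narrower than major) the quality is diminished.

diminished third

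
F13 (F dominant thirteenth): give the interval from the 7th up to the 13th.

major seventh

F dominant thirteenth: F, A, C, Eb, G, D.
That puts Eb below D.
Eb up to D spans 7 letter names and 11 semitones — a major seventh.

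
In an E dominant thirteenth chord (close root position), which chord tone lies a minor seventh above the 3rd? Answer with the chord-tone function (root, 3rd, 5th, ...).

9th

E13: E–G#–B–D–F#–C#.
The 3rd is G#. A minor seventh above G# is F#.
F# is the chord's 9th.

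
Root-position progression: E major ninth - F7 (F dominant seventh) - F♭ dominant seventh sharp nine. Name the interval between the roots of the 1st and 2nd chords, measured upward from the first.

The roots are E and F.
From E to F: 1 semitone over a second = minor.

minor 2nd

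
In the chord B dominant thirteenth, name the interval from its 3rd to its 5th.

B13: B–D♯–F♯–A–C♯–G♯.
3rd = D♯; 5th = F♯.
From D♯ to F♯: 3 semitones over a third = minor.

minor third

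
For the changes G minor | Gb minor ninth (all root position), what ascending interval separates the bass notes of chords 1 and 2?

The roots are G and Gb.
G up to Gb is 11 semitones, a half step narrower than a perfect octave, so the interval is diminished.

diminished octave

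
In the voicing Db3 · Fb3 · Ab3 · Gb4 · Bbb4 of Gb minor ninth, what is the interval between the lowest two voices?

Those voices are Db3 and Fb3.
3 letter names make it a third; at 3 semitones (a half step narrower than major) the quality is minor.

minor third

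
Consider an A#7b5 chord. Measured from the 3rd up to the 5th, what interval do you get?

A#7b5: A#-C##-E-G#.
So we need the interval from C## up to E.
3 letter names make it a third; at 2 semitones (a whole step narrower than major) the quality is diminished.

diminished third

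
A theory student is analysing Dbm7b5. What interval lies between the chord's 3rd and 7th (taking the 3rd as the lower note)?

perfect fifth

The chord tones of Dbø7 (Db half-diminished seventh) are Db Fb Abb Cb.
So we need the interval from Fb up to Cb.
Fb up to Cb spans 5 letter names and 7 semitones — a perfect fifth.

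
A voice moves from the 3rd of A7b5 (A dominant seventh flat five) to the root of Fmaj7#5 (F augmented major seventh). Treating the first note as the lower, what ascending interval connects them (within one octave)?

The 3rd of A7b5 (A dominant seventh flat five) is C♯; the root of Fmaj7#5 (F augmented major seventh) is F.
From C♯ to F: 4 semitones over a fourth = diminished.

diminished fourth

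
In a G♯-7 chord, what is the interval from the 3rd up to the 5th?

G♯ minor seventh: G♯–B–D♯–F♯.
3rd = B; 5th = D♯.
Counting 3 letters and 4 half steps from B gives a major third.

major third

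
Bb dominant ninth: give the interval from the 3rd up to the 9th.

m7

The chord tones of Bb dominant ninth are Bb–D–F–Ab–C.
That puts D below C.
7 letter names make it a seventh; at 10 semitones (a half step narrower than major) the quality is minor.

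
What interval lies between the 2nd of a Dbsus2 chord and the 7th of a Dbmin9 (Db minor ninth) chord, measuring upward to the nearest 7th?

Dbsus2 has Eb as its 2nd, and Dbmin9 (Db minor ninth) has Cb as its 7th.
6 letter names make it a sixth; at 8 semitones (a half step narrower than major) the quality is minor.

minor sixth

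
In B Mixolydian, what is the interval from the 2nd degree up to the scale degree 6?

perfect 5th

B mixolydian: B C# D# E F# G# A.
The 2nd degree is C# and the scale degree 6 is G#.
Counting 5 letters and 7 half steps from C# gives a perfect fifth.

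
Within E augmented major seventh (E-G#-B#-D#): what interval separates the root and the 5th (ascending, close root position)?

augmented fifth

So we need the interval from E up to B#.
From E to B#: 8 semitones over a fifth = augmented.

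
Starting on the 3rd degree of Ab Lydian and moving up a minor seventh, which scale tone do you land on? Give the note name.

Bb

The scale is Ab Bb C D Eb F G.
The 3rd degree is C; a minor seventh above that is Bb — scale degree 2.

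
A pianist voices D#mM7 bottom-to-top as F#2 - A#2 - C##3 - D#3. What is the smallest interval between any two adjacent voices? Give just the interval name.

Adjacent intervals: F#2→A#2 = major third; A#2→C##3 = major third; C##3→D#3 = minor second.
The smallest is C##3 to D#3, a minor second (1 semitone).

minor 2nd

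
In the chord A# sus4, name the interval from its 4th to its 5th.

A#sus4 (A# sus4) is spelled A#, D#, E#.
4th = D#; 5th = E#.
From D# to E# is 2 semitones, exactly the major second.

M2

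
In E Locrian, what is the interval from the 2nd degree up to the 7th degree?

Spelling E Locrian: E F G A Bb C D.
2nd degree = F; 7th degree = D.
Counting 6 letters and 9 half steps from F gives a major sixth.

major sixth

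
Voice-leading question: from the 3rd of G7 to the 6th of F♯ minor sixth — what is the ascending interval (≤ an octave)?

The 3rd of G7 is B; the 6th of F♯ minor sixth is D♯.
From B to D♯ is 4 semitones, exactly the major third.

major third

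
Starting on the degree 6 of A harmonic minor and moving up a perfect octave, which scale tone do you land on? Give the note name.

F

The scale is A B C D E F G#.
The degree 6 is F; a perfect octave above that is F — scale degree 6.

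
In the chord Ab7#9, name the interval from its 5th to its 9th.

A5

Ab dominant seventh sharp nine is spelled Ab-C-Eb-Gb-B.
That puts Eb below B.
5 letter names make it a fifth; at 8 semitones (a half step wider than perfect) the quality is augmented.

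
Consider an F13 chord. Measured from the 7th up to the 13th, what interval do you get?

The chord tones of F13 are F, A, C, Eb, G, D.
7th = Eb; 13th = D.
From Eb to D is 11 semitones, exactly the major seventh.

major seventh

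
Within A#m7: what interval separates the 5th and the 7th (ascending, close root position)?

minor 3rd

A#min7 is spelled A#, C#, E#, G#.
The 5th is E# and the 7th is G#.
3 letter names make it a third; at 3 semitones (a half step narrower than major) the quality is minor.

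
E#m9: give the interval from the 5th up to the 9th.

perfect 5th

The chord tones of E#m9 are E#–G#–B#–D#–F##.
So we need the interval from B# up to F##.
Counting 5 letters and 7 half steps from B# gives a perfect fifth.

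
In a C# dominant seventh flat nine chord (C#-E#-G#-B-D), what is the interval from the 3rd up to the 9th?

diminished seventh

That puts E# below D.
E# up to D is 9 semitones, a whole step narrower than a major seventh, so the interval is diminished.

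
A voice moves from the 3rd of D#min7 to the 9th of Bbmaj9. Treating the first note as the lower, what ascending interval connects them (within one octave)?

The 3rd of D#min7 is F#; the 9th of Bbmaj9 is C.
F# up to C is 6 semitones, a half step narrower than a perfect fifth, so the interval is diminished.

diminished fifth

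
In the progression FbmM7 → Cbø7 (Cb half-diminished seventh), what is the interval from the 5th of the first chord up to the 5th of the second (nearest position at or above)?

diminished 5th

FbmM7 has Cb as its 5th, and Cbø7 (Cb half-diminished seventh) has Gbb as its 5th.
5 letter names make it a fifth; at 6 semitones (a half step narrower than perfect) the quality is diminished.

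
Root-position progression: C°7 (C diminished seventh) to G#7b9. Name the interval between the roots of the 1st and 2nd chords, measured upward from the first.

augmented fifth

The roots are C and G#.
C up to G# is 8 semitones, a half step wider than a perfect fifth, so the interval is augmented.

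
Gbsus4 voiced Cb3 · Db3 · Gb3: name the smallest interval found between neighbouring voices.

M2

Adjacent intervals: Cb3→Db3 = major second; Db3→Gb3 = perfect fourth.
The smallest is Cb3 to Db3, a major second (2 semitones).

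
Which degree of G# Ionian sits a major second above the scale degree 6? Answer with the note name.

F##

The scale is G# A# B# C# D# E# F##.
The scale degree 6 is E#; a major second above that is F## — scale degree 7.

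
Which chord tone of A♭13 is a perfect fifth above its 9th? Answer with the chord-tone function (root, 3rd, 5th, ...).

13th

A♭ dominant thirteenth is spelled A♭, C, E♭, G♭, B♭, F.
The 9th is B♭. A perfect fifth above B♭ is F.
F is the chord's 13th.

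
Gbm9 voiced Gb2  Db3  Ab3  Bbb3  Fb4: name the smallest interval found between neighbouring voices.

minor second

Adjacent intervals: Gb2→Db3 = perfect fifth; Db3→Ab3 = perfect fifth; Ab3→Bbb3 = minor second; Bbb3→Fb4 = perfect fifth.
The smallest is Ab3 to Bbb3, a minor second (1 semitone).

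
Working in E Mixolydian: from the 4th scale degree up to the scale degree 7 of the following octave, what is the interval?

The scale runs E F# G# A B C# D.
That puts A below D.
A up to D spans 11 letter names and 17 semitones — a perfect eleventh.

P11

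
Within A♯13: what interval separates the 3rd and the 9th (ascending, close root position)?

minor seventh

Spelling the chord: A♯ C𝄪 E♯ G♯ B♯ F𝄪.
That puts C𝄪 below B♯.
7 letter names make it a seventh; at 10 semitones (a half step narrower than major) the quality is minor.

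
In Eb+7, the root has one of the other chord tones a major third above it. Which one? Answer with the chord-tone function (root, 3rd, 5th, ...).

3rd

Ebaug7 (Eb augmented seventh): Eb–G–B–Db.
The root is Eb. A major third above Eb is G.
G is the chord's 3rd.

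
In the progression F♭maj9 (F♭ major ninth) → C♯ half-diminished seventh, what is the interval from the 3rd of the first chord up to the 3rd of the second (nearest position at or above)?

The 3rd of F♭maj9 (F♭ major ninth) is A♭; the 3rd of C♯ half-diminished seventh is E.
A♭ up to E is 8 semitones, a half step wider than a perfect fifth, so the interval is augmented.

augmented fifth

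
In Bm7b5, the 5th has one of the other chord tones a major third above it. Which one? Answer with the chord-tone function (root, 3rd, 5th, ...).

7th

Bm7b5 (B half-diminished seventh): B–D–F–A.
The 5th is F. A major third above F is A.
A is the chord's 7th.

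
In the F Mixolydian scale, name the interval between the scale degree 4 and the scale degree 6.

The scale runs F G A Bb C D Eb.
Scale degree 4 = Bb; 6th degree = D.
Counting 3 letters and 4 half steps from Bb gives a major third.

major third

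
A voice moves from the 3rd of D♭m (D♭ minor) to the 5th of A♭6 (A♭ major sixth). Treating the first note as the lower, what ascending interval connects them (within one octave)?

major 7th

The 3rd of D♭m (D♭ minor) is F♭; the 5th of A♭6 (A♭ major sixth) is E♭.
From F♭ to E♭ is 11 semitones, exactly the major seventh.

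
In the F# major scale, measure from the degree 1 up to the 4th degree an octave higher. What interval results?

The scale runs F# G# A# B C# D# E#.
The degree 1 is F# and the 4th scale degree (up an octave) is B.
From F# to B is 17 semitones, exactly the perfect eleventh.

perfect 11th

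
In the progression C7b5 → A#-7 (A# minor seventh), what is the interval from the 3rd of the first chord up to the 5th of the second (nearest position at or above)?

The 3rd of C7b5 is E; the 5th of A#-7 (A# minor seventh) is E#.
From E to E#: 1 semitone over a unison = augmented.

augmented unison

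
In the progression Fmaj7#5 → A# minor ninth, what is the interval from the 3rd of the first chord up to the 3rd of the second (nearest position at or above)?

Fmaj7#5 has A as its 3rd, and A# minor ninth has C# as its 3rd.
Counting 3 letters and 4 half steps from A gives a major third.

major third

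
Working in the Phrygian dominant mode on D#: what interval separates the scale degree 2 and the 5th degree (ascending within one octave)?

augmented fourth

D# phrygian dominant: D# E F## G# A# B C#.
Scale degree 2 = E; scale degree 5 = A#.
4 letter names make it a fourth; at 6 semitones (a half step wider than perfect) the quality is augmented.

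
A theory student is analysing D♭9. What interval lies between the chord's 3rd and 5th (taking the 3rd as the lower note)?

minor third

D♭9 (D♭ dominant ninth) is spelled D♭, F, A♭, C♭, E♭.
So we need the interval from F up to A♭.
3 letter names make it a third; at 3 semitones (a half step narrower than major) the quality is minor.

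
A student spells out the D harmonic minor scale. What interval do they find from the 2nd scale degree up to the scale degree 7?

major 6th

Spelling the D harmonic minor scale: D E F G A Bb C#.
That puts E below C#.
E up to C# spans 6 letter names and 9 semitones — a major sixth.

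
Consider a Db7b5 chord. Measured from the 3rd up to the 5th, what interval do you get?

diminished 3rd

Db7b5 is spelled Db-F-Abb-Cb.
So we need the interval from F up to Abb.
F up to Abb is 2 semitones, a whole step narrower than a major third, so the interval is diminished.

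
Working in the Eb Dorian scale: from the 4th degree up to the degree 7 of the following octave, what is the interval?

The scale runs Eb F Gb Ab Bb C Db.
So we need the interval from Ab up to Db.
Ab up to Db spans 11 letter names and 17 semitones — a perfect eleventh.

perfect eleventh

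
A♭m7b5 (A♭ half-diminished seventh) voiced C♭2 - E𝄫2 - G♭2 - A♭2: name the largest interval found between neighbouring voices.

major third

Adjacent intervals: C♭2→E𝄫2 = minor third; E𝄫2→G♭2 = major third; G♭2→A♭2 = major second.
The largest is E𝄫2 to G♭2, a major third (4 semitones).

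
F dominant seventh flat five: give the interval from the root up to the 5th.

diminished fifth

F7b5 is spelled F A Cb Eb.
That puts F below Cb.
5 letter names make it a fifth; at 6 semitones (a half step narrower than perfect) the quality is diminished.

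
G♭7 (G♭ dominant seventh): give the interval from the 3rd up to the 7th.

diminished 5th

G♭7: G♭-B♭-D♭-F♭.
3rd = B♭; 7th = F♭.
From B♭ to F♭: 6 semitones over a fifth = diminished.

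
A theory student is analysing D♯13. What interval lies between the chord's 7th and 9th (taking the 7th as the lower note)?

Spelling the chord: D♯, F𝄪, A♯, C♯, E♯, B♯.
That puts C♯ below E♯.
Counting 3 letters and 4 half steps from C♯ gives a major third.

M3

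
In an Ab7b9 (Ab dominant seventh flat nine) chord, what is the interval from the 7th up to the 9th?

minor 3rd

Spelling the chord: Ab-C-Eb-Gb-Bbb.
That puts Gb below Bbb.
3 letter names make it a third; at 3 semitones (a half step narrower than major) the quality is minor.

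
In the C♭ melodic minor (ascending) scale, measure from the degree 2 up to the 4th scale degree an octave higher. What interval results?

minor tenth

Spelling the C♭ melodic minor (ascending) scale: C♭ D♭ E𝄫 F♭ G♭ A♭ B♭.
The degree 2 is D♭ and the 4th degree (up an octave) is F♭.
D♭ up to F♭ is 15 semitones, a half step narrower than a major tenth, so the interval is minor.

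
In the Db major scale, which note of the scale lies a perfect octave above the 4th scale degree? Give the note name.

The scale is Db Eb F Gb Ab Bb C.
The 4th scale degree is Gb; a perfect octave above that is Gb — scale degree 4.

Gb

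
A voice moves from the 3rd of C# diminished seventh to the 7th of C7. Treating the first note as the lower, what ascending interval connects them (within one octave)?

diminished fifth

C# diminished seventh has E as its 3rd, and C7 has Bb as its 7th.
5 letter names make it a fifth; at 6 semitones (a half step narrower than perfect) the quality is diminished.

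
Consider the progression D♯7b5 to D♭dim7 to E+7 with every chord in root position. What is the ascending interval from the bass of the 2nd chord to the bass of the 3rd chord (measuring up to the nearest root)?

The roots are D♭ and E.
D♭ up to E is 3 semitones, a half step wider than a major second, so the interval is augmented.

augmented second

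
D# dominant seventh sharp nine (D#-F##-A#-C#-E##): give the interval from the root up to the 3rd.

The root is D# and the 3rd is F##.
From D# to F## is 4 semitones, exactly the major third.

major third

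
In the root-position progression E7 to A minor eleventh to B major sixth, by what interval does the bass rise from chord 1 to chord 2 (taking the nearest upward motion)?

P4

The roots are E and A.
Counting 4 letters and 5 half steps from E gives a perfect fourth.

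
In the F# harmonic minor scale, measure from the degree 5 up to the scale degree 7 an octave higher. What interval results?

major tenth

The scale runs F# G# A B C# D E#.
The degree 5 is C# and the degree 7 (up an octave) is E#.
Counting 10 letters and 16 half steps from C# gives a major tenth.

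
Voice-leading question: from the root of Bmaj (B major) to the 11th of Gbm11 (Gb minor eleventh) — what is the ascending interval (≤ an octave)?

The root of Bmaj (B major) is B; the 11th of Gbm11 (Gb minor eleventh) is Cb.
B up to Cb is 0 semitones, a whole step narrower than a major second, so the interval is diminished.

diminished second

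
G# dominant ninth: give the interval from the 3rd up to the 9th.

The chord tones of G#9 are G#–B#–D#–F#–A#.
That puts B# below A#.
B# up to A# is 10 semitones, a half step narrower than a major seventh, so the interval is minor.

minor 7th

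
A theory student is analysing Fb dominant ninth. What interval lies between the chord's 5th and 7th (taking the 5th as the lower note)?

minor third

Fb9 (Fb dominant ninth): Fb, Ab, Cb, Ebb, Gb.
That puts Cb below Ebb.
From Cb to Ebb: 3 semitones over a third = minor.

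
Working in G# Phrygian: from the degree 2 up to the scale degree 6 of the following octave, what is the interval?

Spelling G# Phrygian: G# A B C# D# E F#.
That puts A below E.
A up to E spans 12 letter names and 19 semitones — a perfect twelfth.

perfect twelfth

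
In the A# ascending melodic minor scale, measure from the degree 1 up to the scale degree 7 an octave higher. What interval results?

A# melodic minor: A# B# C# D# E# F## G##.
The degree 1 is A# and the 7th degree (up an octave) is G##.
Counting 14 letters and 23 half steps from A# gives a major fourteenth.

major fourteenth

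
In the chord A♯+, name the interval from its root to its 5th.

augmented fifth

Spelling the chord: A♯ C𝄪 E𝄪.
So we need the interval from A♯ up to E𝄪.
From A♯ to E𝄪: 8 semitones over a fifth = augmented.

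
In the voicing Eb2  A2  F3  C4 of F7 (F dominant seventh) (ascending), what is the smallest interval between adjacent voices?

A4

Adjacent intervals: Eb2→A2 = augmented fourth; A2→F3 = minor sixth; F3→C4 = perfect fifth.
The smallest is Eb2 to A2, an augmented fourth (6 semitones).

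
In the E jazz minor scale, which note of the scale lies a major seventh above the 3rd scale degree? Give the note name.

F#

The scale is E F# G A B C# D#.
The 3rd scale degree is G; a major seventh above that is F# — scale degree 2.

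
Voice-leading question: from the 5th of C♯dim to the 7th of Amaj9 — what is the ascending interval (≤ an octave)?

augmented 1st

C♯dim has G as its 5th, and Amaj9 has G♯ as its 7th.
G up to G♯ is 1 semitone, a half step wider than a perfect unison, so the interval is augmented.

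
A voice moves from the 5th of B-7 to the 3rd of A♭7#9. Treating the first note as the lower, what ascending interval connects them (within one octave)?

diminished fifth

The 5th of B-7 is F♯; the 3rd of A♭7#9 is C.
F♯ up to C is 6 semitones, a half step narrower than a perfect fifth, so the interval is diminished.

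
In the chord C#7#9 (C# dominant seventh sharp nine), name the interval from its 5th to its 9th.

augmented fifth

C#7#9 (C# dominant seventh sharp nine) is spelled C#, E#, G#, B, D##.
So we need the interval from G# up to D##.
G# up to D## is 8 semitones, a half step wider than a perfect fifth, so the interval is augmented.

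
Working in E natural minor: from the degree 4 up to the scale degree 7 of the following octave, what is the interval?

The scale runs E F♯ G A B C D.
The degree 4 is A and the scale degree 7 (up an octave) is D.
A up to D spans 11 letter names and 17 semitones — a perfect eleventh.

perfect 11th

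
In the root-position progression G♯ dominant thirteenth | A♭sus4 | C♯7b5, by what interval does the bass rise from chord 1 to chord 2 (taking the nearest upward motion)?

The roots are G♯ and A♭.
2 letter names make it a second; at 0 semitones (a whole step narrower than major) the quality is diminished.

d2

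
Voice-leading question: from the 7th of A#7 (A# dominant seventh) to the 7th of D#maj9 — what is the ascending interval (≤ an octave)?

A#7 (A# dominant seventh) has G# as its 7th, and D#maj9 has C## as its 7th.
4 letter names make it a fourth; at 6 semitones (a half step wider than perfect) the quality is augmented.

augmented 4th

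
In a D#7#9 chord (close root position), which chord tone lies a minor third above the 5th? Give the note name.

The chord tones of D#7#9 (D# dominant seventh sharp nine) are D#–F##–A#–C#–E##.
The 5th is A#. A minor third above A# is C#.
C# is the chord's 7th.

C#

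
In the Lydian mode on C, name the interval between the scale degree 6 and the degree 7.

major 2nd

The scale runs C D E F# G A B.
That puts A below B.
From A to B is 2 semitones, exactly the major second.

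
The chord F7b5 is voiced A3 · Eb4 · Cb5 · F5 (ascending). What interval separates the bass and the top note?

The outer voices are A3 and F5.
A up to F is 20 semitones, a half step narrower than a major thirteenth, so the interval is minor.

minor 13th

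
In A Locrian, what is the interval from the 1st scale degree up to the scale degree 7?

A locrian: A Bb C D Eb F G.
That puts A below G.
A up to G is 10 semitones, a half step narrower than a major seventh, so the interval is minor.

minor seventh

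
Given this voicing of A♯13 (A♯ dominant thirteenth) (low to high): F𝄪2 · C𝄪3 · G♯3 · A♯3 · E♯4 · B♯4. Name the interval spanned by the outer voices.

perfect 18th

The outer voices are F𝄪2 and B♯4.
Counting 18 letters and 29 half steps from F𝄪 gives a perfect 18th.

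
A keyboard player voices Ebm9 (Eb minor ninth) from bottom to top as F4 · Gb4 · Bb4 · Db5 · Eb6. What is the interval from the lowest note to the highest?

minor fourteenth

The outer voices are F4 and Eb6.
F up to Eb is 22 semitones, a half step narrower than a major fourteenth, so the interval is minor.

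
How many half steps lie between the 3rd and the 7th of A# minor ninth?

7

A# minor ninth is spelled A#–C#–E#–G#–B#.
C# to G# is a perfect fifth: 7 semitones.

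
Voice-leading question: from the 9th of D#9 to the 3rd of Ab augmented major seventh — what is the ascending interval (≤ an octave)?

D#9 has E# as its 9th, and Ab augmented major seventh has C as its 3rd.
6 letter names make it a sixth; at 7 semitones (a whole step narrower than major) the quality is diminished.

diminished sixth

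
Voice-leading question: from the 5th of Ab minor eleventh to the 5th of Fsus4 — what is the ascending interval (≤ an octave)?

major sixth

Ab minor eleventh has Eb as its 5th, and Fsus4 has C as its 5th.
From Eb to C is 9 semitones, exactly the major sixth.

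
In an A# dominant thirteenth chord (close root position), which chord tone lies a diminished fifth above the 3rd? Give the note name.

G#

The chord tones of A#13 are A#, C##, E#, G#, B#, F##.
The 3rd is C##. A diminished fifth above C## is G#.
G# is the chord's 7th.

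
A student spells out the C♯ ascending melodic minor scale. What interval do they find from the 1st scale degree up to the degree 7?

major 7th

Spelling the C♯ ascending melodic minor scale: C♯ D♯ E F♯ G♯ A♯ B♯.
That puts C♯ below B♯.
Counting 7 letters and 11 half steps from C♯ gives a major seventh.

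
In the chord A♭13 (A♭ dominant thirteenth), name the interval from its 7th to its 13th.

Spelling the chord: A♭-C-E♭-G♭-B♭-F.
7th = G♭; 13th = F.
G♭ up to F spans 7 letter names and 11 semitones — a major seventh.

M7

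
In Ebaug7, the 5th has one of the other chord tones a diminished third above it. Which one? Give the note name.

Eb7#5 (Eb augmented seventh): Eb-G-B-Db.
The 5th is B. A diminished third above B is Db.
Db is the chord's 7th.

Db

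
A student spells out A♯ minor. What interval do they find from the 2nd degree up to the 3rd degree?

minor second

Spelling A♯ minor: A♯ B♯ C♯ D♯ E♯ F♯ G♯.
So we need the interval from B♯ up to C♯.
From B♯ to C♯: 1 semitone over a second = minor.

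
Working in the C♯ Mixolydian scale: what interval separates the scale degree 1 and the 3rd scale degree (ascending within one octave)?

C♯ mixolydian: C♯ D♯ E♯ F♯ G♯ A♯ B.
Scale degree 1 = C♯; scale degree 3 = E♯.
Counting 3 letters and 4 half steps from C♯ gives a major third.

major third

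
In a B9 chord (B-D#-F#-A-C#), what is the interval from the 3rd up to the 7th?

That puts D# below A.
5 letter names make it a fifth; at 6 semitones (a half step narrower than perfect) the quality is diminished.

diminished fifth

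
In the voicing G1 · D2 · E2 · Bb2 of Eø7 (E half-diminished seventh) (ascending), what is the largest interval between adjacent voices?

perfect 5th

Adjacent intervals: G1→D2 = perfect fifth; D2→E2 = major second; E2→Bb2 = diminished fifth.
The largest is G1 to D2, a perfect fifth (7 semitones).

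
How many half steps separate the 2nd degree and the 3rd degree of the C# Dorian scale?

1

The scale is C# D# E F# G# A# B.
D# up to E is a minor second — 1 semitone.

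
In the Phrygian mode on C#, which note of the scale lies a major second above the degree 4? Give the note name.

The scale is C# D E F# G# A B.
The degree 4 is F#; a major second above that is G# — scale degree 5.

G#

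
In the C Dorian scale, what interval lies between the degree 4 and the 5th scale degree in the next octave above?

The scale runs C D E♭ F G A B♭.
So we need the interval from F up to G.
From F to G is 14 semitones, exactly the major ninth.

major ninth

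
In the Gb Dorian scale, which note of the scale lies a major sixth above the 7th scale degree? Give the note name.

The scale is Gb Ab Bbb Cb Db Eb Fb.
The 7th scale degree is Fb; a major sixth above that is Db — scale degree 5.

Db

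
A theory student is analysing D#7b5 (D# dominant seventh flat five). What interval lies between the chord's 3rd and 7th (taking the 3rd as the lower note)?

D#7b5 is spelled D#–F##–A–C#.
3rd = F##; 7th = C#.
F## up to C# is 6 semitones, a half step narrower than a perfect fifth, so the interval is diminished.

diminished fifth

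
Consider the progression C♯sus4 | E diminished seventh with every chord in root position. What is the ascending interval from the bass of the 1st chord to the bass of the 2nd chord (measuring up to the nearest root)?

The roots are C♯ and E.
From C♯ to E: 3 semitones over a third = minor.

minor 3rd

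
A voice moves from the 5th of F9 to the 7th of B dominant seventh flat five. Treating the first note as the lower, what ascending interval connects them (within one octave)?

The 5th of F9 is C; the 7th of B dominant seventh flat five is A.
C up to A spans 6 letter names and 9 semitones — a major sixth.

M6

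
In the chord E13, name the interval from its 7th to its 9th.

Spelling the chord: E–G#–B–D–F#–C#.
7th = D; 9th = F#.
From D to F# is 4 semitones, exactly the major third.

M3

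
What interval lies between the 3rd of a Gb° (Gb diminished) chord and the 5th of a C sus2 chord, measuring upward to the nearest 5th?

augmented sixth

Gb° (Gb diminished) has Bbb as its 3rd, and C sus2 has G as its 5th.
6 letter names make it a sixth; at 10 semitones (a half step wider than major) the quality is augmented.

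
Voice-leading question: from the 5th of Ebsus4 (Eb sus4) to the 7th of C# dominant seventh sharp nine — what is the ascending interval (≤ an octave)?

Ebsus4 (Eb sus4) has Bb as its 5th, and C# dominant seventh sharp nine has B as its 7th.
1 letter names make it a unison; at 1 semitone (a half step wider than perfect) the quality is augmented.

A1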